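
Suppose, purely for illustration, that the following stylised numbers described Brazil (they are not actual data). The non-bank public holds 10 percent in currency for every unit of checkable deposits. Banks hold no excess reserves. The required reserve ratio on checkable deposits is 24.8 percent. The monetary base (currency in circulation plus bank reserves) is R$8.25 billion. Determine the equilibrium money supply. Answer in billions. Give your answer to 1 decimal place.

R$26.1 billion

The money multiplier is m = (1 + c) / (rr + c) = (1 + 0.1) / (0.248 + 0.1) ≈ 3.1609.
So M = m × MB = 3.1609 × 8.25 ≈ 26.0774 billion.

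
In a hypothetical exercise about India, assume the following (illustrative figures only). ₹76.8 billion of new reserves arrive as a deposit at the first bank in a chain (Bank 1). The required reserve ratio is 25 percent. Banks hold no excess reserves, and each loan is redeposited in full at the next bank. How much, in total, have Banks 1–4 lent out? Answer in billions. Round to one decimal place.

₹157.5 billion

Bank i lends (1 − rr)^i of the original deposit: Bank 1 lends 76.8·0.7500 = 57.6000, Bank 2 lends 76.8·0.7500² = 43.2000, and so on.
Summing a geometric series: total = 76.8·[0.7500·(1 − 0.7500^4) / (1 − 0.7500)] = 157.5000 billion.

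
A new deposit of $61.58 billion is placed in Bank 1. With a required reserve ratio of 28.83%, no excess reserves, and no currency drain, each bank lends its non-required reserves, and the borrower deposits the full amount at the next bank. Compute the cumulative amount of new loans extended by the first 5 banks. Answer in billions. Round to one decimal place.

$124.3 billion

Bank i lends (1 − rr)^i of the original deposit: Bank 1 lends 61.58·0.7117 ≈ 43.8265, Bank 2 lends 61.58·0.7117² ≈ 31.1913, and so on.
Summing a geometric series: total = 61.58·[0.7117·(1 − 0.7117^5) / (1 − 0.7117)] ≈ 124.2597 billion.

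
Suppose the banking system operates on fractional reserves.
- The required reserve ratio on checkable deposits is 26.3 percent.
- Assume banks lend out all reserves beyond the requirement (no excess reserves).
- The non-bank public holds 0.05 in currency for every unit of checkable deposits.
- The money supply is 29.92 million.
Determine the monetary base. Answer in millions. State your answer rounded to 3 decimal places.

8.919 million

The money multiplier is m = (1 + c) / (rr + c) = (1 + 0.05) / (0.263 + 0.05) ≈ 3.354633.
MB = M / m = 29.92 / 3.354633 ≈ 8.919 million.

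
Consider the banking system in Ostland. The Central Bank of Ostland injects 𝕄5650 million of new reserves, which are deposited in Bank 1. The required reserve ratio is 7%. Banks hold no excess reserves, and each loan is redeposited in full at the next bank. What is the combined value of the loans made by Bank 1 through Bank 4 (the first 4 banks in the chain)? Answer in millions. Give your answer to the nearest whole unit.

Bank i lends (1 − rr)^i of the original deposit: Bank 1 lends 5650·0.9300 = 5254.5000, Bank 2 lends 5650·0.9300² = 4886.6850, and so on.
Summing a geometric series: total = 5650·[0.9300·(1 − 0.9300^4) / (1 − 0.9300)] ≈ 18912.2959 million.

𝕄18912 million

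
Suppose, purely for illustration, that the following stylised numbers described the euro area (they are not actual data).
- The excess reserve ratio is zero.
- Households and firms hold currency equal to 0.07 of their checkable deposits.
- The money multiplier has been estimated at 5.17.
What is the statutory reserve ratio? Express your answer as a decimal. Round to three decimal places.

Using m = 5.17. Since m = (1 + c)/(c + rr + e), the denominator satisfies c + rr + e = (1 + c)/m = (1 + 0.07) / 5.17 ≈ 0.206963.
With c = 0.07 and e = 0, the statutory reserve ratio is 0.206963 − 0.07 − 0 = 0.136963.

0.137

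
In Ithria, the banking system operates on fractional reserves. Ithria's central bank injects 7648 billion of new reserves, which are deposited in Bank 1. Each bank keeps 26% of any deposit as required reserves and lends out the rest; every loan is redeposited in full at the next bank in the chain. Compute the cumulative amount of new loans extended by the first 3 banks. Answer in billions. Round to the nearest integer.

Bank i lends (1 − rr)^i of the original deposit: Bank 1 lends 7648·0.7400 = 5659.5200, Bank 2 lends 7648·0.7400² = 4188.0448, and so on.
Summing a geometric series: total = 7648·[0.7400·(1 − 0.7400^3) / (1 − 0.7400)] ≈ 12946.7180 billion.

12947 billion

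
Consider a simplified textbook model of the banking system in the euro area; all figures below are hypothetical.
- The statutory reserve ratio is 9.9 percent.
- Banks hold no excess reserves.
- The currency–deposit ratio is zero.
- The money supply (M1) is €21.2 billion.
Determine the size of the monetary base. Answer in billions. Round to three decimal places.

With no currency drain and no excess reserves, the money multiplier is m = 1/rr = 1/0.099 ≈ 10.101010.
The monetary base is MB = M / m = 21.2 / 10.101010 ≈ 2.0988 billion.

€2.099 billion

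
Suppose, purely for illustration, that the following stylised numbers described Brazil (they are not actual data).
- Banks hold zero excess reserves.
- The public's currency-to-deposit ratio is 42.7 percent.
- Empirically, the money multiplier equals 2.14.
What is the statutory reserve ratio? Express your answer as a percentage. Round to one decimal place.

Using m = 2.14. Since m = (1 + c)/(c + rr + e), the denominator satisfies c + rr + e = (1 + c)/m = (1 + 0.427) / 2.14 ≈ 0.666822.
With c = 0.427 and e = 0, the statutory reserve ratio is 0.666822 − 0.427 − 0 = 0.239822.

24.0%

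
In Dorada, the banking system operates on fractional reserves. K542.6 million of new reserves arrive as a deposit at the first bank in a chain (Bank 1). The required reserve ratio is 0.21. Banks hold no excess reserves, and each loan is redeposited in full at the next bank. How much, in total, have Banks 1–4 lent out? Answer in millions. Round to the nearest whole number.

K1246 million

Bank i lends (1 − rr)^i of the original deposit: Bank 1 lends 542.6·0.7900 = 428.6540, Bank 2 lends 542.6·0.7900² ≈ 338.6367, and so on.
Summing a geometric series: total = 542.6·[0.7900·(1 − 0.7900^4) / (1 − 0.7900)] ≈ 1246.1568 million.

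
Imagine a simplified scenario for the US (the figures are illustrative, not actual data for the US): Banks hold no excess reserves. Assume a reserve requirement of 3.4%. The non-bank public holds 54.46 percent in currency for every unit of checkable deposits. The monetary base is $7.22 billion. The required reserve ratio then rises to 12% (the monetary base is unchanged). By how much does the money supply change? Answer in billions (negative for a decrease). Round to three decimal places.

Initially m₁ = (1 + 0.5446) / (0.034 + 0.5446) ≈ 2.66955, so M₁ = 2.66955 × 7.22 ≈ 19.2742 billion.
After the change m₂ = (1 + 0.5446) / (0.12 + 0.5446) ≈ 2.32410, so M₂ = 2.32410 × 7.22 ≈ 16.78 billion.
ΔM = M₂ − M₁ = 16.78 − 19.2742 = -2.4942 billion.

-2.494 billion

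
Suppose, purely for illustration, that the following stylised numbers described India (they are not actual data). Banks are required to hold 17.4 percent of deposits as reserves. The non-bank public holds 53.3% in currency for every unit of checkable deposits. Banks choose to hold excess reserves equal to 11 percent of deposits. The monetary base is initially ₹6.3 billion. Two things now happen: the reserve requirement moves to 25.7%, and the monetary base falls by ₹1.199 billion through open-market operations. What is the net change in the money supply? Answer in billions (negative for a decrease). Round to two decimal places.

-3.13 billion

Before: m₁ = (1 + 0.533) / (0.174 + 0.11 + 0.533) ≈ 1.8764, MB₁ = 6.3, so M₁ = 1.8764 × 6.3 ≈ 11.8213 billion.
After: m₂ = (1 + 0.533) / (0.257 + 0.11 + 0.533) ≈ 1.7033, MB₂ = 6.3 − 1.199 = 5.101, so M₂ = 1.7033 × 5.101 ≈ 8.6885 billion.
ΔM = M₂ − M₁ = 8.6885 − 11.8213 = -3.1328 billion.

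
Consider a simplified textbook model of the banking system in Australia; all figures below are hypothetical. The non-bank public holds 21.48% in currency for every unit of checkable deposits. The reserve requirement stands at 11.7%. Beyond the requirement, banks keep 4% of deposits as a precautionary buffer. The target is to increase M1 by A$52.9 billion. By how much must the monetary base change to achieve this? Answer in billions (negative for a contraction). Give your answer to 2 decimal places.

The money multiplier is m = (1 + c) / (rr + e + c) = (1 + 0.2148) / (0.117 + 0.04 + 0.2148) ≈ 3.26735.
ΔMB = ΔM / m = (+52.9) / 3.26735 ≈ 16.1905 billion.

A$16.19 billion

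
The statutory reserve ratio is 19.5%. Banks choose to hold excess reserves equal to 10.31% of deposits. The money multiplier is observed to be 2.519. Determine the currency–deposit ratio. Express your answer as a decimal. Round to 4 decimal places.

0.1640

Using m = 2.519. From m = (1 + c)/(c + rr + e), rearranging gives 1 + c = m·(c + rr + e), so c·(1 − m) = m·(rr + e) − 1.
Hence c = [m·(rr + e) − 1]/(1 − m) = [2.519 × (0.195 + 0.1031) − 1] / (1 − 2.519) ≈ 0.163980.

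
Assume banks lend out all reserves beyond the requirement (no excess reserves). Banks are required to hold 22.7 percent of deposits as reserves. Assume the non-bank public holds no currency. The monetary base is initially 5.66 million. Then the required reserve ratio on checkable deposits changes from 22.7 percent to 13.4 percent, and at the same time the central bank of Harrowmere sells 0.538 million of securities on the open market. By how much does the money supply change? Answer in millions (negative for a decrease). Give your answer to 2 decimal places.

Before: m₁ = 1 / (0.227) ≈ 4.4053, MB₁ = 5.66, so M₁ = 4.4053 × 5.66 ≈ 24.934 million.
After: m₂ = 1 / (0.134) ≈ 7.4627, MB₂ = 5.66 − 0.538 = 5.122, so M₂ = 7.4627 × 5.122 ≈ 38.2239 million.
ΔM = M₂ − M₁ = 38.2239 − 24.934 = 13.2899 million.

13.29 million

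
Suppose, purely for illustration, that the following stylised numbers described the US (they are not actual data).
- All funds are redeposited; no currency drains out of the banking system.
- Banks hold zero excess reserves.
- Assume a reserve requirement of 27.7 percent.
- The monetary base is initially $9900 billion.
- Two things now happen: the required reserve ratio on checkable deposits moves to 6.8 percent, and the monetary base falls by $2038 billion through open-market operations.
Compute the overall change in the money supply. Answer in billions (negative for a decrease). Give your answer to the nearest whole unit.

$79878 billion

Before: m₁ = 1 / (0.277) ≈ 3.61011, MB₁ = 9900, so M₁ = 3.61011 × 9900 = 35740.089 billion.
After: m₂ = 1 / (0.068) ≈ 14.70588, MB₂ = 9900 − 2038 = 7862, so M₂ = 14.70588 × 7862 ≈ 115617.6286 billion.
ΔM = M₂ − M₁ = 115617.6286 − 35740.089 = 79877.5396 billion.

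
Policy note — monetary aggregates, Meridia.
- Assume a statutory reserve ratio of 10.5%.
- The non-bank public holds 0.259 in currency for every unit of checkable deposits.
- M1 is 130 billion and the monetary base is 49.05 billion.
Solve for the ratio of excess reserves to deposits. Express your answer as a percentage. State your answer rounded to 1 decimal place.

11.1%

Using m = M/MB = 130/49.05 ≈ 2.650357. Since m = (1 + c)/(c + rr + e), the denominator satisfies c + rr + e = (1 + c)/m = (1 + 0.259) / 2.650357 ≈ 0.475030.
With c = 0.259 and rr = 0.105, the ratio of excess reserves to deposits is 0.475030 − 0.259 − 0.105 = 0.11103.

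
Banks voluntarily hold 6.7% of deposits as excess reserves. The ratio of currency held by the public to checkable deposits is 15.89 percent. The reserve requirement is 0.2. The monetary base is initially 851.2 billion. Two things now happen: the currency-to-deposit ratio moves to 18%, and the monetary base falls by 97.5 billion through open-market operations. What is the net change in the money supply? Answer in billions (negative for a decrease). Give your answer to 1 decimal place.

-326.5 billion

Before: m₁ = (1 + 0.1589) / (0.2 + 0.067 + 0.1589) ≈ 2.72106, MB₁ = 851.2, so M₁ = 2.72106 × 851.2 ≈ 2316.1663 billion.
After: m₂ = (1 + 0.18) / (0.2 + 0.067 + 0.18) ≈ 2.63982, MB₂ = 851.2 − 97.5 = 753.7, so M₂ = 2.63982 × 753.7 ≈ 1989.6323 billion.
ΔM = M₂ − M₁ = 1989.6323 − 2316.1663 = -326.534 billion.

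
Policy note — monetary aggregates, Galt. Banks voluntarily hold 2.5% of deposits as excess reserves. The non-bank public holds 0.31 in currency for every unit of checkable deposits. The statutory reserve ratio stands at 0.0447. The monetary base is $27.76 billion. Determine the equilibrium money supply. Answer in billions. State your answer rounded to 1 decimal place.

$95.8 billion

The money multiplier is m = (1 + c) / (rr + e + c) = (1 + 0.31) / (0.0447 + 0.025 + 0.31) ≈ 3.4501.
So M = m × MB = 3.4501 × 27.76 ≈ 95.7748 billion.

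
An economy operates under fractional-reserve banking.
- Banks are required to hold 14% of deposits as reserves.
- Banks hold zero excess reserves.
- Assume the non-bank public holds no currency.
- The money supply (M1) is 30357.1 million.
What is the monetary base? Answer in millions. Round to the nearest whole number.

With no currency drain and no excess reserves, the money multiplier is m = 1/rr = 1/0.14 ≈ 7.142857.
The monetary base is MB = M / m = 30357.1 / 7.142857 ≈ 4249.9941 million.

4250 million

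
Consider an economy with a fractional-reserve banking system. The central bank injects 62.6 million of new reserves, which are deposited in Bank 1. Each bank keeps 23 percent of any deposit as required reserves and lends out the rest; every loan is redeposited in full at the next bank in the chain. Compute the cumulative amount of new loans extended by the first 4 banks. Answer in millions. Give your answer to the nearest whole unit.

136 million

Bank i lends (1 − rr)^i of the original deposit: Bank 1 lends 62.6·0.7700 = 48.2020, Bank 2 lends 62.6·0.7700² ≈ 37.1155, and so on.
Summing a geometric series: total = 62.6·[0.7700·(1 − 0.7700^4) / (1 − 0.7700)] ≈ 135.9023 million.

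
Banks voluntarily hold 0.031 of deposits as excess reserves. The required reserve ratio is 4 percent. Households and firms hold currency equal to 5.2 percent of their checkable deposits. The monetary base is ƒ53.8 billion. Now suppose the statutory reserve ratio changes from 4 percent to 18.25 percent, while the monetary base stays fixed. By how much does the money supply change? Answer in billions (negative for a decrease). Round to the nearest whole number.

-247 billion

Initially m₁ = (1 + 0.052) / (0.04 + 0.031 + 0.052) ≈ 8.5528, so M₁ = 8.5528 × 53.8 ≈ 460.1406 billion.
After the change m₂ = (1 + 0.052) / (0.1825 + 0.031 + 0.052) ≈ 3.9623, so M₂ = 3.9623 × 53.8 ≈ 213.1717 billion.
ΔM = M₂ − M₁ = 213.1717 − 460.1406 = -246.9689 billion.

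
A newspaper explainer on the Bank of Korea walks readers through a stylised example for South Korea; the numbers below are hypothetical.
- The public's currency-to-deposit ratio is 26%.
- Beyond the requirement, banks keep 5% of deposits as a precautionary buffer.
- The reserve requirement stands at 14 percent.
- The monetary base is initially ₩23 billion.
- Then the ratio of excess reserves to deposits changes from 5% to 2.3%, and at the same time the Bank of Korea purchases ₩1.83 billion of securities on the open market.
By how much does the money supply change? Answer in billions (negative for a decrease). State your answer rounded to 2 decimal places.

Before: m₁ = (1 + 0.26) / (0.14 + 0.05 + 0.26) = 2.8, MB₁ = 23, so M₁ = 2.8 × 23 = 64.4 billion.
After: m₂ = (1 + 0.26) / (0.14 + 0.023 + 0.26) ≈ 2.97872, MB₂ = 23 + 1.83 = 24.83, so M₂ = 2.97872 × 24.83 ≈ 73.9616 billion.
ΔM = M₂ − M₁ = 73.9616 − 64.4 = 9.5616 billion.

₩9.56 billion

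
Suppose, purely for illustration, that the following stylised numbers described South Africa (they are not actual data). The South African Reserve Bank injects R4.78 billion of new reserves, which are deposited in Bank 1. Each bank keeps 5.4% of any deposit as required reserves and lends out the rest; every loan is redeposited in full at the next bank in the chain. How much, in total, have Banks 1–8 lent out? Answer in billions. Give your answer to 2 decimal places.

Bank i lends (1 − rr)^i of the original deposit: Bank 1 lends 4.78·0.9460 ≈ 4.5219, Bank 2 lends 4.78·0.9460² ≈ 4.2777, and so on.
Summing a geometric series: total = 4.78·[0.9460·(1 − 0.9460^8) / (1 − 0.9460)] ≈ 30.0286 billion.

R30.03 billion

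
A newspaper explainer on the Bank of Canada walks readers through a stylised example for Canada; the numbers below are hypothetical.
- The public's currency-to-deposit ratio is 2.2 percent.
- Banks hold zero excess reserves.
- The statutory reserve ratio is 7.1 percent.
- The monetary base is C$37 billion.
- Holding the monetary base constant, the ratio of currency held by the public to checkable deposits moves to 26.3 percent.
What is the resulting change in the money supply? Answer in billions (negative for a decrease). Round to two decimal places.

-266.69 billion

Initially m₁ = (1 + 0.022) / (0.071 + 0.022) ≈ 10.98925, so M₁ = 10.98925 × 37 ≈ 406.6023 billion.
After the change m₂ = (1 + 0.263) / (0.071 + 0.263) ≈ 3.78144, so M₂ = 3.78144 × 37 ≈ 139.9133 billion.
ΔM = M₂ − M₁ = 139.9133 − 406.6023 = -266.689 billion.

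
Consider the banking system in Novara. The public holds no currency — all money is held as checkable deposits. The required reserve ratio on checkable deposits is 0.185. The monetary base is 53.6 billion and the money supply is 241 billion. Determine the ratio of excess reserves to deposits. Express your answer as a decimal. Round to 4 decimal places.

0.0374

Using m = M/MB = 241/53.6 ≈ 4.496269. Since m = (1 + c)/(c + rr + e), the denominator satisfies c + rr + e = (1 + c)/m = (1 + 0) / 4.496269 ≈ 0.222407.
With c = 0 and rr = 0.185, the ratio of excess reserves to deposits is 0.222407 − 0 − 0.185 = 0.037407.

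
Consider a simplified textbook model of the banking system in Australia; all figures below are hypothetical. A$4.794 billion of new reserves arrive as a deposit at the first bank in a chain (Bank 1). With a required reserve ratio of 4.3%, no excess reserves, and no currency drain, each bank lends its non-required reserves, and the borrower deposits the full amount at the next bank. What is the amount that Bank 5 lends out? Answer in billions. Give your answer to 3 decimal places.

Each bank lends a fraction (1 − rr) = 0.9570 of the deposit it receives, so Bank 5 receives 4.794·0.9570^4 and lends 4.794·0.9570^5 ≈ 3.8482 billion.

A$3.848 billion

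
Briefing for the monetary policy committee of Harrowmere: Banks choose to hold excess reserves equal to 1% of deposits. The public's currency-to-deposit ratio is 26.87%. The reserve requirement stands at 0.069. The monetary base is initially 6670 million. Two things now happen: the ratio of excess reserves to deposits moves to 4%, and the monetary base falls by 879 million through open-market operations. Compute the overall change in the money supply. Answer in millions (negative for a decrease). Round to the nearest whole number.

-4886 million

Before: m₁ = (1 + 0.2687) / (0.069 + 0.01 + 0.2687) ≈ 3.64884, MB₁ = 6670, so M₁ = 3.64884 × 6670 = 24337.7628 million.
After: m₂ = (1 + 0.2687) / (0.069 + 0.04 + 0.2687) ≈ 3.35902, MB₂ = 6670 − 879 = 5791, so M₂ = 3.35902 × 5791 ≈ 19452.0848 million.
ΔM = M₂ − M₁ = 19452.0848 − 24337.7628 = -4885.678 million.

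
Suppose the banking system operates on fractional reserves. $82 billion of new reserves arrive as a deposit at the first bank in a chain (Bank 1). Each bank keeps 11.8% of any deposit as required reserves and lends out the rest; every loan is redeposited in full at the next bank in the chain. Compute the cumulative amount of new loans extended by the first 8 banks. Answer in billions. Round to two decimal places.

$388.45 billion

Bank i lends (1 − rr)^i of the original deposit: Bank 1 lends 82·0.8820 = 72.3240, Bank 2 lends 82·0.8820² ≈ 63.7898, and so on.
Summing a geometric series: total = 82·[0.8820·(1 − 0.8820^8) / (1 − 0.8820)] ≈ 388.4500 billion.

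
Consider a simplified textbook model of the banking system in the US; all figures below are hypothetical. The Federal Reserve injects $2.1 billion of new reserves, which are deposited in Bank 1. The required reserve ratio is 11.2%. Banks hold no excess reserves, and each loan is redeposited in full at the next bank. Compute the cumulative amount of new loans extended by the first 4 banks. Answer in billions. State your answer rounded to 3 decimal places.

Bank i lends (1 − rr)^i of the original deposit: Bank 1 lends 2.1·0.8880 = 1.8648, Bank 2 lends 2.1·0.8880² ≈ 1.6559, and so on.
Summing a geometric series: total = 2.1·[0.8880·(1 − 0.8880^4) / (1 − 0.8880)] ≈ 6.2970 billion.

$6.297 billion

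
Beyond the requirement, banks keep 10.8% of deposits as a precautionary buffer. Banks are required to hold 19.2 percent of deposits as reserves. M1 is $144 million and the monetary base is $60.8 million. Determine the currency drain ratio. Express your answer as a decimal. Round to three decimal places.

0.212

Using m = M/MB = 144/60.8 ≈ 2.368421. From m = (1 + c)/(c + rr + e), rearranging gives 1 + c = m·(c + rr + e), so c·(1 − m) = m·(rr + e) − 1.
Hence c = [m·(rr + e) − 1]/(1 − m) = [2.368421 × (0.192 + 0.108) − 1] / (1 − 2.368421) ≈ 0.211538.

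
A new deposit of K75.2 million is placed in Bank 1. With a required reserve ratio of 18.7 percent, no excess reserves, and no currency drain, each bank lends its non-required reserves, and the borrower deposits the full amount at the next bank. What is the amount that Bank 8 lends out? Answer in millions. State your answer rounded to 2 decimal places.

K14.35 million

Each bank lends a fraction (1 − rr) = 0.8130 of the deposit it receives, so Bank 8 receives 75.2·0.8130^7 and lends 75.2·0.8130^8 ≈ 14.3530 million.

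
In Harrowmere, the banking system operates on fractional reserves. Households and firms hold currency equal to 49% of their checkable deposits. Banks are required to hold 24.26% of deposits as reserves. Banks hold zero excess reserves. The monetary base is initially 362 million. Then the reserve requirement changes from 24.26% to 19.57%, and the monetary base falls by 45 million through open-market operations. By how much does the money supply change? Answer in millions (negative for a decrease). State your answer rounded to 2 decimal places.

Before: m₁ = (1 + 0.49) / (0.2426 + 0.49) ≈ 2.033852, MB₁ = 362, so M₁ = 2.033852 × 362 ≈ 736.2544 million.
After: m₂ = (1 + 0.49) / (0.1957 + 0.49) ≈ 2.172962, MB₂ = 362 − 45 = 317, so M₂ = 2.172962 × 317 ≈ 688.829 million.
ΔM = M₂ − M₁ = 688.829 − 736.2544 = -47.4254 million.

-47.43 million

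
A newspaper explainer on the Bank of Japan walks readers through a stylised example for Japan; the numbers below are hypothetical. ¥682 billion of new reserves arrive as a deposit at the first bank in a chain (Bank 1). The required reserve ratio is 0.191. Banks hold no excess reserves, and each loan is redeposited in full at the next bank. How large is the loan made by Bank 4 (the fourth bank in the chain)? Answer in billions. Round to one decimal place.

Each bank lends a fraction (1 − rr) = 0.8090 of the deposit it receives, so Bank 4 receives 682·0.8090^3 and lends 682·0.8090^4 ≈ 292.1315 billion.

¥292.1 billion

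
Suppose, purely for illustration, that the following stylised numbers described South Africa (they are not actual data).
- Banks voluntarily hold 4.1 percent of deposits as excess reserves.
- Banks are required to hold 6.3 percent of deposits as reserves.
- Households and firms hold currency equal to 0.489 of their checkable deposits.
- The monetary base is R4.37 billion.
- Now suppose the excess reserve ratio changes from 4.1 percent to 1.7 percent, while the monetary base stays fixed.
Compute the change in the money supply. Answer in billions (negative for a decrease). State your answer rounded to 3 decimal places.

R0.463 billion

Initially m₁ = (1 + 0.489) / (0.063 + 0.041 + 0.489) ≈ 2.51096, so M₁ = 2.51096 × 4.37 ≈ 10.9729 billion.
After the change m₂ = (1 + 0.489) / (0.063 + 0.017 + 0.489) ≈ 2.61687, so M₂ = 2.61687 × 4.37 ≈ 11.4357 billion.
ΔM = M₂ − M₁ = 11.4357 − 10.9729 = 0.4628 billion.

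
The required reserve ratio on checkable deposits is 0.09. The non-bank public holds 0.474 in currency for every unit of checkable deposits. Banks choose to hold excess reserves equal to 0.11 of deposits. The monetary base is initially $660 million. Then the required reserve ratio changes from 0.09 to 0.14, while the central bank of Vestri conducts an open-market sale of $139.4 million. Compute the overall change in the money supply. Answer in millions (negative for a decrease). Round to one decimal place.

Before: m₁ = (1 + 0.474) / (0.09 + 0.11 + 0.474) ≈ 2.18694, MB₁ = 660, so M₁ = 2.18694 × 660 = 1443.3804 million.
After: m₂ = (1 + 0.474) / (0.14 + 0.11 + 0.474) ≈ 2.03591, MB₂ = 660 − 139.4 = 520.6, so M₂ = 2.03591 × 520.6 ≈ 1059.8947 million.
ΔM = M₂ − M₁ = 1059.8947 − 1443.3804 = -383.4857 million.

-383.5 million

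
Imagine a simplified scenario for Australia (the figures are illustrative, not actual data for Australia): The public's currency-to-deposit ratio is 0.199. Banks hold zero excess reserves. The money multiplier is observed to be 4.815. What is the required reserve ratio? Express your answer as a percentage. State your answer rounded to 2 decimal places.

Using m = 4.815. Since m = (1 + c)/(c + rr + e), the denominator satisfies c + rr + e = (1 + c)/m = (1 + 0.199) / 4.815 ≈ 0.249013.
With c = 0.199 and e = 0, the required reserve ratio is 0.249013 − 0.199 − 0 = 0.050013.

5.00%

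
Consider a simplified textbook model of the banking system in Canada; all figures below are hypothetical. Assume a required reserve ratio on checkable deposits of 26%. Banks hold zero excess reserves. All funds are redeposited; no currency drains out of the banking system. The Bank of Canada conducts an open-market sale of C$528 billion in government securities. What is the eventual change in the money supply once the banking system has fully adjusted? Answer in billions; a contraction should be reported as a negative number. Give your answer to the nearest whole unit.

-2031 billion

The simple money multiplier is m = 1/rr = 1/0.26 ≈ 3.8462.
An open-market sale reduces the monetary base by 528 billion, so ΔM = m × ΔMB = 3.8462 × (−528) = -2030.7936 billion.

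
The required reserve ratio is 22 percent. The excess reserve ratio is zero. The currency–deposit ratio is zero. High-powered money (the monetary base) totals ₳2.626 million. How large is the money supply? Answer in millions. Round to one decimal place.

₳11.9 million

With no currency drain or excess reserves, the money multiplier is m = 1/rr = 1/0.22 ≈ 4.5455.
Money supply M = m × MB = 4.5455 × 2.626 ≈ 11.9365 million.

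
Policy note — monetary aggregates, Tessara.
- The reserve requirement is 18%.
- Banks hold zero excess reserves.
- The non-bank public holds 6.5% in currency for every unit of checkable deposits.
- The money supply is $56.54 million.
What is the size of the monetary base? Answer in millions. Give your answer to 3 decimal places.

$13.007 million

The money multiplier is m = (1 + c) / (rr + c) = (1 + 0.065) / (0.18 + 0.065) ≈ 4.346939.
MB = M / m = 56.54 / 4.346939 ≈ 13.0069 million.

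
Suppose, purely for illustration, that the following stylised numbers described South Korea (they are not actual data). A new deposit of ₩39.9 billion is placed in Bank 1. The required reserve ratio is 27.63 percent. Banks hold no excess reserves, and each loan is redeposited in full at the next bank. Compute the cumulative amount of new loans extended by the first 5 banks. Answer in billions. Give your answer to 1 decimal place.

₩83.8 billion

Bank i lends (1 − rr)^i of the original deposit: Bank 1 lends 39.9·0.7237 ≈ 28.8756, Bank 2 lends 39.9·0.7237² ≈ 20.8973, and so on.
Summing a geometric series: total = 39.9·[0.7237·(1 − 0.7237^5) / (1 − 0.7237)] ≈ 83.7618 billion.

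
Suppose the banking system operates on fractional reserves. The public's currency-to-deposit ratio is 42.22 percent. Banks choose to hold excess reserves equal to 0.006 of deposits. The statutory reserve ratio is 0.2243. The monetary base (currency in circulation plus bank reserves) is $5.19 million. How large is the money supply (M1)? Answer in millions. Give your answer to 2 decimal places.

The money multiplier is m = (1 + c) / (rr + e + c) = (1 + 0.4222) / (0.2243 + 0.006 + 0.4222) ≈ 2.1796.
So M = m × MB = 2.1796 × 5.19 ≈ 11.3121 million.

$11.31 million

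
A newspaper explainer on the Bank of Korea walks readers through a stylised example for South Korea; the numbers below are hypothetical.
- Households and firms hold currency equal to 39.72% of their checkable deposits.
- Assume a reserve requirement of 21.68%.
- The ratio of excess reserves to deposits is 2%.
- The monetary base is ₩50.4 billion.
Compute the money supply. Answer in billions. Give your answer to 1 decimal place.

The money multiplier is m = (1 + c) / (rr + e + c) = (1 + 0.3972) / (0.2168 + 0.02 + 0.3972) ≈ 2.2038.
So M = m × MB = 2.2038 × 50.4 ≈ 111.0715 billion.

₩111.1 billion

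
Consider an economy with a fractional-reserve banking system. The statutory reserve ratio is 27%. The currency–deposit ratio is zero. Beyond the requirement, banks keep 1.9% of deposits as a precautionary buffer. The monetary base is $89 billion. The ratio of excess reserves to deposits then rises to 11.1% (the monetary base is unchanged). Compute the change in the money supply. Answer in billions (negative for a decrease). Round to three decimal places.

-74.363 billion

Initially m₁ = 1 / (0.27 + 0.019) ≈ 3.460208, so M₁ = 3.460208 × 89 ≈ 307.9585 billion.
After the change m₂ = 1 / (0.27 + 0.111) ≈ 2.624672, so M₂ = 2.624672 × 89 ≈ 233.5958 billion.
ΔM = M₂ − M₁ = 233.5958 − 307.9585 = -74.3627 billion.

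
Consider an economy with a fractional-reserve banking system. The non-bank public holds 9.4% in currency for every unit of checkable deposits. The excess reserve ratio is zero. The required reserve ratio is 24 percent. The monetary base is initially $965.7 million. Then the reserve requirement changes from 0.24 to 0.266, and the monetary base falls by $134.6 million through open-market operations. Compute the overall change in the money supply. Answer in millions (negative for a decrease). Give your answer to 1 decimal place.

Before: m₁ = (1 + 0.094) / (0.24 + 0.094) ≈ 3.27545, MB₁ = 965.7, so M₁ = 3.27545 × 965.7 ≈ 3163.1021 million.
After: m₂ = (1 + 0.094) / (0.266 + 0.094) ≈ 3.03889, MB₂ = 965.7 − 134.6 = 831.1, so M₂ = 3.03889 × 831.1 ≈ 2525.6215 million.
ΔM = M₂ − M₁ = 2525.6215 − 3163.1021 = -637.4806 million.

-637.5 million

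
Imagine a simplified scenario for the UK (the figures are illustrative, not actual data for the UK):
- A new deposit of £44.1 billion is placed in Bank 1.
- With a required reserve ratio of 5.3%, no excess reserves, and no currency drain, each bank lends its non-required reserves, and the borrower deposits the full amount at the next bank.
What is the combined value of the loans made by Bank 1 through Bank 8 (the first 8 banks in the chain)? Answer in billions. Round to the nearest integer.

Bank i lends (1 − rr)^i of the original deposit: Bank 1 lends 44.1·0.9470 = 41.7627, Bank 2 lends 44.1·0.9470² ≈ 39.5493, and so on.
Summing a geometric series: total = 44.1·[0.9470·(1 − 0.9470^8) / (1 − 0.9470)] ≈ 278.2779 billion.

£278 billion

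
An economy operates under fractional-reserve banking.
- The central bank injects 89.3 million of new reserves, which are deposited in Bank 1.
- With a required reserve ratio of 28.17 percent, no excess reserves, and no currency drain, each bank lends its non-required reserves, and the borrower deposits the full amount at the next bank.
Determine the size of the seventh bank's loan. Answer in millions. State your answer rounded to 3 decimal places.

8.810 million

Each bank lends a fraction (1 − rr) = 0.7183 of the deposit it receives, so Bank 7 receives 89.3·0.7183^6 and lends 89.3·0.7183^7 ≈ 8.8103 million.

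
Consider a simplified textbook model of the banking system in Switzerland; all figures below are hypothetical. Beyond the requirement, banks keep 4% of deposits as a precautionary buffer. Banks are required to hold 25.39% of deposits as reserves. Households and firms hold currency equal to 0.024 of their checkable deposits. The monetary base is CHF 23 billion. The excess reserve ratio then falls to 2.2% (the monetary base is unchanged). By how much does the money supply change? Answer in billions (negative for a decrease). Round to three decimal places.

CHF 4.447 billion

Initially m₁ = (1 + 0.024) / (0.2539 + 0.04 + 0.024) ≈ 3.221139, so M₁ = 3.221139 × 23 ≈ 74.0862 billion.
After the change m₂ = (1 + 0.024) / (0.2539 + 0.022 + 0.024) ≈ 3.414471, so M₂ = 3.414471 × 23 ≈ 78.5328 billion.
ΔM = M₂ − M₁ = 78.5328 − 74.0862 = 4.4466 billion.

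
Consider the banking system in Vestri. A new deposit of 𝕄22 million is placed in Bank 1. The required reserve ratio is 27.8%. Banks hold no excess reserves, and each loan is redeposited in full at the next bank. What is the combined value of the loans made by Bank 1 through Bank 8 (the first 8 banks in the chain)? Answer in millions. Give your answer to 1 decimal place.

𝕄52.9 million

Bank i lends (1 − rr)^i of the original deposit: Bank 1 lends 22·0.7220 = 15.8840, Bank 2 lends 22·0.7220² ≈ 11.4682, and so on.
Summing a geometric series: total = 22·[0.7220·(1 − 0.7220^8) / (1 − 0.7220)] ≈ 52.9177 million.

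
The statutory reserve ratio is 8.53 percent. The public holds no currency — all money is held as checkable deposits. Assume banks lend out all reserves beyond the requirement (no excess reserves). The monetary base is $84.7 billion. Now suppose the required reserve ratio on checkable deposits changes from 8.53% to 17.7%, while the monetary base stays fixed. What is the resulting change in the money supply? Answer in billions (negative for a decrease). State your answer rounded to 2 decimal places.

Initially m₁ = 1 / (0.0853) ≈ 11.72333, so M₁ = 11.72333 × 84.7 ≈ 992.9661 billion.
After the change m₂ = 1 / (0.177) ≈ 5.64972, so M₂ = 5.64972 × 84.7 ≈ 478.5313 billion.
ΔM = M₂ − M₁ = 478.5313 − 992.9661 = -514.4348 billion.

-514.43 billion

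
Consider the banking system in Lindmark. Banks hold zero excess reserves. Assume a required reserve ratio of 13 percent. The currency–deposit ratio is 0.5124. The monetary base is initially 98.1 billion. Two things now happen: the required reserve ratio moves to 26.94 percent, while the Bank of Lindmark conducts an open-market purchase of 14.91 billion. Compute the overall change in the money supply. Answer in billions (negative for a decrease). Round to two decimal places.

Before: m₁ = (1 + 0.5124) / (0.13 + 0.5124) ≈ 2.354296, MB₁ = 98.1, so M₁ = 2.354296 × 98.1 ≈ 230.9564 billion.
After: m₂ = (1 + 0.5124) / (0.2694 + 0.5124) ≈ 1.934510, MB₂ = 98.1 + 14.91 = 113.01, so M₂ = 1.934510 × 113.01 ≈ 218.619 billion.
ΔM = M₂ − M₁ = 218.619 − 230.9564 = -12.3374 billion.

-12.34 billion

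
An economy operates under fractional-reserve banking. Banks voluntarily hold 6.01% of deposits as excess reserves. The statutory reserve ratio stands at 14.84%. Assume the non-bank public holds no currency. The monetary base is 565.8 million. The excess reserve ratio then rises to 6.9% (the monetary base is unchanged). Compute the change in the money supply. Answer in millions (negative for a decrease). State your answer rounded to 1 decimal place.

Initially m₁ = 1 / (0.1484 + 0.0601) ≈ 4.79616, so M₁ = 4.79616 × 565.8 ≈ 2713.6673 million.
After the change m₂ = 1 / (0.1484 + 0.069) ≈ 4.59982, so M₂ = 4.59982 × 565.8 ≈ 2602.5782 million.
ΔM = M₂ − M₁ = 2602.5782 − 2713.6673 = -111.0891 million.

-111.1 million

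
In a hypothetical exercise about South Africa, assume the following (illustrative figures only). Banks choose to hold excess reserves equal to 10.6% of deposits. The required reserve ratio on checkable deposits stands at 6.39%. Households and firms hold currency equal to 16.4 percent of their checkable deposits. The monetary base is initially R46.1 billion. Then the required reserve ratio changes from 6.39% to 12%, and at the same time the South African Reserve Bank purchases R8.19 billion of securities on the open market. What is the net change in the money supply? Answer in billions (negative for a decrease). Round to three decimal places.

Before: m₁ = (1 + 0.164) / (0.0639 + 0.106 + 0.164) ≈ 3.486074, MB₁ = 46.1, so M₁ = 3.486074 × 46.1 ≈ 160.708 billion.
After: m₂ = (1 + 0.164) / (0.12 + 0.106 + 0.164) ≈ 2.984615, MB₂ = 46.1 + 8.19 = 54.29, so M₂ = 2.984615 × 54.29 ≈ 162.0347 billion.
ΔM = M₂ − M₁ = 162.0347 − 160.708 = 1.3267 billion.

R1.327 billion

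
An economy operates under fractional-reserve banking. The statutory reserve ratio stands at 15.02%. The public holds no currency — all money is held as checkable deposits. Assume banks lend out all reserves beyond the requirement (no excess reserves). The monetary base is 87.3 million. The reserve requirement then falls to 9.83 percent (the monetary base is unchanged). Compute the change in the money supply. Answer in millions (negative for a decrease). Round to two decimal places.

306.87 million

Initially m₁ = 1 / (0.1502) ≈ 6.65779, so M₁ = 6.65779 × 87.3 ≈ 581.2251 million.
After the change m₂ = 1 / (0.0983) ≈ 10.17294, so M₂ = 10.17294 × 87.3 ≈ 888.0977 million.
ΔM = M₂ − M₁ = 888.0977 − 581.2251 = 306.8726 million.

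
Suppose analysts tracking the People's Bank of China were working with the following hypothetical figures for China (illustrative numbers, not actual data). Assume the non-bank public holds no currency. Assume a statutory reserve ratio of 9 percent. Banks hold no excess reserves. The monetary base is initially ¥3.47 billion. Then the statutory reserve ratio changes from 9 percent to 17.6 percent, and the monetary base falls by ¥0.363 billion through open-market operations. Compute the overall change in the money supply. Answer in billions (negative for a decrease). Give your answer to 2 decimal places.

Before: m₁ = 1 / (0.09) ≈ 11.1111, MB₁ = 3.47, so M₁ = 11.1111 × 3.47 ≈ 38.5555 billion.
After: m₂ = 1 / (0.176) ≈ 5.6818, MB₂ = 3.47 − 0.363 = 3.107, so M₂ = 5.6818 × 3.107 ≈ 17.6534 billion.
ΔM = M₂ − M₁ = 17.6534 − 38.5555 = -20.9021 billion.

-20.90 billion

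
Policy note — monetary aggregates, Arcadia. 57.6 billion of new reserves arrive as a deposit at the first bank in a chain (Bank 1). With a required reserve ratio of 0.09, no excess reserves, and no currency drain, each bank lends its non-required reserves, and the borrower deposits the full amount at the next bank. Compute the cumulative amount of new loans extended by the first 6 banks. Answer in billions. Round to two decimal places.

Bank i lends (1 − rr)^i of the original deposit: Bank 1 lends 57.6·0.9100 = 52.4160, Bank 2 lends 57.6·0.9100² ≈ 47.6986, and so on.
Summing a geometric series: total = 57.6·[0.9100·(1 − 0.9100^6) / (1 − 0.9100)] ≈ 251.6729 billion.

251.67 billion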